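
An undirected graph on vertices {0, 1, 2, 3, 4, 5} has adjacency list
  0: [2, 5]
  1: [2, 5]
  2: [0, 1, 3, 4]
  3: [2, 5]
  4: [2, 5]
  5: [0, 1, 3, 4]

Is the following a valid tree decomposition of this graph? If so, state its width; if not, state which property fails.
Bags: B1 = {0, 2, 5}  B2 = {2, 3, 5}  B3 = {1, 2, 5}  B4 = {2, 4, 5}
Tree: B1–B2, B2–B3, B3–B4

Yes; width 2.

Checking the three conditions: (i) the bags cover all of {0, 1, 2, 3, 4, 5}; (ii) for each edge, some bag contains both endpoints; (iii) the bags containing any fixed vertex form a subtree. All hold, so the decomposition is valid with width 3 − 1 = 2.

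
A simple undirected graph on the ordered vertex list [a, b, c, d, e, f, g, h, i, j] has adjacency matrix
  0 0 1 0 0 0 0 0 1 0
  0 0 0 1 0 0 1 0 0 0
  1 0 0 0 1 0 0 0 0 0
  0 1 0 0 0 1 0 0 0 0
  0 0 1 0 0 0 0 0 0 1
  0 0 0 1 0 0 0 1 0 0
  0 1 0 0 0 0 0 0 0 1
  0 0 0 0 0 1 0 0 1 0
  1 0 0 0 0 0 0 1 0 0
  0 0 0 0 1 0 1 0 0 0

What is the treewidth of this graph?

2

A width-2 tree decomposition is:
Bags: B1 = {d, f, h}  B2 = {b, d, h}  B3 = {b, g, h}  B4 = {g, h, j}  B5 = {e, h, j}  B6 = {c, e, h}  B7 = {a, c, h}  B8 = {a, h, i}
Tree: B1–B2, B2–B3, B3–B4, B4–B5, B5–B6, B6–B7, B7–B8
The largest bag has 3 vertices, giving width 2; this decomposition certifies tw(G) ≤ 2. Since h–f–d–b–g–j–e–c–a–i–h is a cycle in G, G is not acyclic. Forests are exactly the graphs of treewidth ≤ 1, so tw(G) ≥ 2. Therefore the treewidth is 2.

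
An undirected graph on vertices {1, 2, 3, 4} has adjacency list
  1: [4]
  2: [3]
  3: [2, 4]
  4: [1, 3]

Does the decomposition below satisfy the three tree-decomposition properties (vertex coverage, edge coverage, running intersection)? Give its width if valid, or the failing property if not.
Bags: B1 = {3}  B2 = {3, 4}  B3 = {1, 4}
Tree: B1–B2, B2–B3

No — vertex 2 appears in no bag.

A tree decomposition must satisfy three properties: every vertex lies in some bag; for every edge, both endpoints lie together in some bag; and for every vertex, the bags containing it form a connected subtree. Here vertex 2 appears in no bag, so the decomposition is invalid.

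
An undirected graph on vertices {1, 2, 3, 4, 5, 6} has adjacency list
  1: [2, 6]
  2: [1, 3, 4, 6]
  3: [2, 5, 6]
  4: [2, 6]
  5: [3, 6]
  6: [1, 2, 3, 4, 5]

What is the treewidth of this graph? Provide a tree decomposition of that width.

The largest bag has 3 vertices, giving width 2; this decomposition certifies tw(G) ≤ 2. Conversely, {1, 2, 6} is a clique of size 3, and the vertices of any clique must share a bag in every tree decomposition; so some bag has ≥ 3 vertices and tw(G) ≥ 2. Combining the bounds, tw(G) = 2.

Treewidth 2.
One such decomposition:
Bags: B1 = {1, 2, 6}  B2 = {2, 3, 6}  B3 = {3, 5, 6}  B4 = {2, 4, 6}
Tree: B1–B2, B2–B3, B2–B4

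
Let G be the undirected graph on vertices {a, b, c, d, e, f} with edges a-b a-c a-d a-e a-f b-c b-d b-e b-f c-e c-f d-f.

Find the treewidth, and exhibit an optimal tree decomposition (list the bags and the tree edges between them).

Treewidth 3.
Bags: B1 = {a, b, d, f}  B2 = {a, b, c, f}  B3 = {a, b, c, e}
Tree: B1–B2, B2–B3

The largest bag has 4 vertices, giving width 3; this decomposition certifies tw(G) ≤ 3. Conversely, {a, b, d, f} is a clique of size 4, and the vertices of any clique must share a bag in every tree decomposition; so some bag has ≥ 4 vertices and tw(G) ≥ 3. Combining the bounds, tw(G) = 3.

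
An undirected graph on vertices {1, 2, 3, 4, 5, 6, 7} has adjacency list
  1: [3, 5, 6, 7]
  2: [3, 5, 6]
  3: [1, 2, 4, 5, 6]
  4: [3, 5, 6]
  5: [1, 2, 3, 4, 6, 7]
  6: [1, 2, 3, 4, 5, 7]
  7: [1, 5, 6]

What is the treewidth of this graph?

3

A width-3 tree decomposition is:
Bags: B1 = {3, 4, 5, 6}  B2 = {1, 3, 5, 6}  B3 = {2, 3, 5, 6}  B4 = {1, 5, 6, 7}
Tree: B1–B2, B2–B3, B2–B4
Every bag has size at most 4, so the width is 4 − 1 = 3 and tw(G) ≤ 3. On the other hand G contains the 4-clique {1, 3, 5, 6}. A clique must lie in a single bag of any decomposition, so no decomposition can have width below 3. The upper and lower bounds meet at 3, so that is the treewidth.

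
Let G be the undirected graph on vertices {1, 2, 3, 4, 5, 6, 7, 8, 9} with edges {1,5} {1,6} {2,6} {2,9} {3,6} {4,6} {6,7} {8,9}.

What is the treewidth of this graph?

1

A width-1 tree decomposition is:
Bags: B1 = {6, 7}  B2 = {1, 6}  B3 = {1, 5}  B4 = {2, 6}  B5 = {4, 6}  B6 = {2, 9}  B7 = {3, 6}  B8 = {8, 9}
Tree: B1–B2, B2–B3, B2–B4, B4–B5, B4–B6, B4–B7, B6–B8
The largest bag has 2 vertices, giving width 1; this decomposition certifies tw(G) ≤ 1. Any graph with an edge has treewidth ≥ 1, and G has the edge 6–7. Hence tw(G) = 1 exactly.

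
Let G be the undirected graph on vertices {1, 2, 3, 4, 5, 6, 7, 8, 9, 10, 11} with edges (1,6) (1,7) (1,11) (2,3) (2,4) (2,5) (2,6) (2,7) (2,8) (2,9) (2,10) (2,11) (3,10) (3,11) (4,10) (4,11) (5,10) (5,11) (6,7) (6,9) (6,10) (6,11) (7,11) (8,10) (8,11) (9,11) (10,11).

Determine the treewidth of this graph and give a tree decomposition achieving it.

Treewidth 3.
One optimal decomposition is:
Bags: B1 = {2, 6, 10, 11}  B2 = {2, 5, 10, 11}  B3 = {2, 6, 9, 11}  B4 = {2, 3, 10, 11}  B5 = {2, 8, 10, 11}  B6 = {2, 4, 10, 11}  B7 = {2, 6, 7, 11}  B8 = {1, 6, 7, 11}
Tree: B1–B2, B1–B3, B1–B4, B1–B5, B4–B6, B3–B7, B7–B8

The largest bag has 4 vertices, giving width 3; this decomposition certifies tw(G) ≤ 3. Conversely, {1, 6, 7, 11} is a clique of size 4, and the vertices of any clique must share a bag in every tree decomposition; so some bag has ≥ 4 vertices and tw(G) ≥ 3. Hence tw(G) = 3 exactly.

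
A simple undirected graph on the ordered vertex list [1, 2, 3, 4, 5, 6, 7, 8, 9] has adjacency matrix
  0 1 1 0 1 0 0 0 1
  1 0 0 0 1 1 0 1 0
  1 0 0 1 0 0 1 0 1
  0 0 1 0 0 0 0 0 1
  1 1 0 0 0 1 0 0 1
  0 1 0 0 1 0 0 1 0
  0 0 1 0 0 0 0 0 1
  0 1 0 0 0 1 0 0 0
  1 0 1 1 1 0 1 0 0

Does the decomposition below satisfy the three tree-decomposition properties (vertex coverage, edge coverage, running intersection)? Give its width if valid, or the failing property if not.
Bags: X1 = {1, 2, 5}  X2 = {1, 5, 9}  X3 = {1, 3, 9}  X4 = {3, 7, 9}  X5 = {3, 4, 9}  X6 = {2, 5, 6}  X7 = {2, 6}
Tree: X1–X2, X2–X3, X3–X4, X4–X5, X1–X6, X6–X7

A tree decomposition must satisfy three properties: every vertex lies in some bag; for every edge, both endpoints lie together in some bag; and for every vertex, the bags containing it form a connected subtree. Here vertex 8 appears in no bag, so the decomposition is invalid.

No — vertex 8 appears in no bag.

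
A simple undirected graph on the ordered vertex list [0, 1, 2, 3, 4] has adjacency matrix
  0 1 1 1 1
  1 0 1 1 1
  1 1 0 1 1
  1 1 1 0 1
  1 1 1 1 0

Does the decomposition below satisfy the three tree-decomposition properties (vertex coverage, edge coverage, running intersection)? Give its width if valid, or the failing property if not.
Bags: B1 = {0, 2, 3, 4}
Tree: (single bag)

A tree decomposition must satisfy three properties: every vertex lies in some bag; for every edge, both endpoints lie together in some bag; and for every vertex, the bags containing it form a connected subtree. Here vertex 1 appears in no bag, so the decomposition is invalid.

No — vertex 1 appears in no bag.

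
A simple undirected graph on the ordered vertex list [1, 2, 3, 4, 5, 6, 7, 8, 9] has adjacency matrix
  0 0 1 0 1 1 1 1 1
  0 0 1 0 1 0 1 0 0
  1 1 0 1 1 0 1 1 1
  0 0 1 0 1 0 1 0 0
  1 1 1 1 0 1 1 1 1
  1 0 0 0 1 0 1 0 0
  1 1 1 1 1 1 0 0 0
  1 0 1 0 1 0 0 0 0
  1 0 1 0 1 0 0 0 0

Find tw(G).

A width-3 tree decomposition is:
Bags: B1 = {1, 3, 5, 7}  B2 = {3, 4, 5, 7}  B3 = {2, 3, 5, 7}  B4 = {1, 3, 5, 9}  B5 = {1, 3, 5, 8}  B6 = {1, 5, 6, 7}
Tree: B1–B2, B1–B3, B1–B4, B1–B5, B1–B6
Every bag has size at most 4, so the width is 4 − 1 = 3 and tw(G) ≤ 3. For the lower bound, the 4 vertices {1, 3, 5, 8} are pairwise adjacent, and any tree decomposition puts a clique entirely inside one bag — forcing width ≥ 3. The upper and lower bounds meet at 3, so that is the treewidth.

3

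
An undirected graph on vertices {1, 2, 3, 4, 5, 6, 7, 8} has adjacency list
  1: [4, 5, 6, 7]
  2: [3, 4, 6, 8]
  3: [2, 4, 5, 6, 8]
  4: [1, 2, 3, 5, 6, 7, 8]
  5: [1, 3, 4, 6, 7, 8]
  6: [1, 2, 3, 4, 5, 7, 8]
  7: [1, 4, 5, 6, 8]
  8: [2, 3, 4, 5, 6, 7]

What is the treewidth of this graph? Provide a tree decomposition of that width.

Treewidth 4.
One optimal decomposition is:
Bags: B1 = {2, 3, 4, 6, 8}  B2 = {3, 4, 5, 6, 8}  B3 = {4, 5, 6, 7, 8}  B4 = {1, 4, 5, 6, 7}
Tree: B1–B2, B2–B3, B3–B4

The largest bag has 5 vertices, giving width 4; this decomposition certifies tw(G) ≤ 4. On the other hand G contains the 5-clique {2, 3, 4, 6, 8}. A clique must lie in a single bag of any decomposition, so no decomposition can have width below 4. Therefore the treewidth is 4.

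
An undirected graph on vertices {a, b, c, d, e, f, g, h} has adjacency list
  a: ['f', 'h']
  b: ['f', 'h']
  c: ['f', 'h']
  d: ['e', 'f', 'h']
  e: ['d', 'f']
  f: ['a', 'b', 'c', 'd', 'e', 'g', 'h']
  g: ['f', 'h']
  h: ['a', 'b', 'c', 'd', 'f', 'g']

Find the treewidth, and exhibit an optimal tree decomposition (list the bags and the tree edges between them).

Treewidth 2.
Bags: B1 = {d, e, f}  B2 = {d, f, h}  B3 = {f, g, h}  B4 = {c, f, h}  B5 = {b, f, h}  B6 = {a, f, h}
Tree: B1–B2, B2–B3, B3–B4, B2–B5, B2–B6

Each bag holds 3 vertices, so the decomposition has width 2, which upper-bounds the treewidth. On the other hand G contains the 3-clique {d, e, f}. A clique must lie in a single bag of any decomposition, so no decomposition can have width below 2. Hence tw(G) = 2 exactly.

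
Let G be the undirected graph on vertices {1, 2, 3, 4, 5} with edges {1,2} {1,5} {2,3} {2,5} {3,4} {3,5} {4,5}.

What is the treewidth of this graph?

2

A width-2 tree decomposition is:
Bags: B1 = {3, 4, 5}  B2 = {2, 3, 5}  B3 = {1, 2, 5}
Tree: B1–B2, B2–B3
Each bag holds 3 vertices, so the decomposition has width 2, which upper-bounds the treewidth. Conversely, {1, 2, 5} is a clique of size 3, and the vertices of any clique must share a bag in every tree decomposition; so some bag has ≥ 3 vertices and tw(G) ≥ 2. Hence tw(G) = 2 exactly.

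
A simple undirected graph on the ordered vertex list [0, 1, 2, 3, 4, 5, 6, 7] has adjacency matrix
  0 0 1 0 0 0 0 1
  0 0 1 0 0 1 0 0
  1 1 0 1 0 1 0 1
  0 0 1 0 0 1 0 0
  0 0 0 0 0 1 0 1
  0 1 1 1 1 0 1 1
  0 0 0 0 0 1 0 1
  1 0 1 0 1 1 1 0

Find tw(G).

A width-2 tree decomposition is:
Bags: B1 = {0, 2, 7}  B2 = {2, 5, 7}  B3 = {1, 2, 5}  B4 = {4, 5, 7}  B5 = {5, 6, 7}  B6 = {2, 3, 5}
Tree: B1–B2, B2–B3, B2–B4, B4–B5, B3–B6
The largest bag has 3 vertices, giving width 2; this decomposition certifies tw(G) ≤ 2. On the other hand G contains the 3-clique {0, 2, 7}. A clique must lie in a single bag of any decomposition, so no decomposition can have width below 2. Combining the bounds, tw(G) = 2.

2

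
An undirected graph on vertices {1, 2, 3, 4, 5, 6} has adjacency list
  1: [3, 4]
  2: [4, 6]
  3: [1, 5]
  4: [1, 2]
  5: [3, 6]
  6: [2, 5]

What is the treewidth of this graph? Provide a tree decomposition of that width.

Treewidth 2.
One optimal decomposition is:
Bags: B1 = {3, 5, 6}  B2 = {1, 3, 6}  B3 = {1, 4, 6}  B4 = {2, 4, 6}
Tree: B1–B2, B2–B3, B3–B4

The largest bag has 3 vertices, giving width 2; this decomposition certifies tw(G) ≤ 2. The edges 6–5–3–1–4–2–6 form a cycle, so G is not a tree and its treewidth is at least 2. Hence tw(G) = 2 exactly.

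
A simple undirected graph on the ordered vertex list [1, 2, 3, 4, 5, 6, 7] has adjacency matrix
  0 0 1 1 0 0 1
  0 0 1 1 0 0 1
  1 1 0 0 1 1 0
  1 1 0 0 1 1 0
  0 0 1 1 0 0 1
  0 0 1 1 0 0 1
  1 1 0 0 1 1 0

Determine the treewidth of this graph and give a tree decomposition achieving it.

Each bag holds 4 vertices, so the decomposition has width 3, which upper-bounds the treewidth. For the lower bound: the 4 vertex sets {2,3}, {4,6}, {7}, {1} are disjoint, each induces a connected subgraph, and every pair is joined by at least one edge of G. Contracting each set to a single vertex therefore yields K_{4} as a minor, and since treewidth is minor-monotone, tw(G) ≥ tw(K_{4}) = 3. Hence tw(G) = 3 exactly.

Treewidth 3.
Bags: B1 = {2, 3, 4, 7}  B2 = {3, 4, 6, 7}  B3 = {1, 3, 4, 7}  B4 = {3, 4, 5, 7}
Tree: B1–B2, B2–B3, B3–B4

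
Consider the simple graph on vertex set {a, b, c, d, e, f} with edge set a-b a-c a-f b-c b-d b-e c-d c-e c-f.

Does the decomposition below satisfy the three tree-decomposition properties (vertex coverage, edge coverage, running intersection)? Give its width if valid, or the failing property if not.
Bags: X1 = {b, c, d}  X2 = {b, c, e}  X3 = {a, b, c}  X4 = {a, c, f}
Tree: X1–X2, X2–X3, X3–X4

Vertex coverage: the bags together contain {a, b, c, d, e, f}, the full vertex set. Edge coverage: each edge of G has both endpoints in at least one bag. Running intersection: for every vertex, the bags containing it form a connected subtree. All three properties hold, so this is a valid tree decomposition of width max|bag| − 1 = 2, and hence tw(G) ≤ 2.

Yes; width 2.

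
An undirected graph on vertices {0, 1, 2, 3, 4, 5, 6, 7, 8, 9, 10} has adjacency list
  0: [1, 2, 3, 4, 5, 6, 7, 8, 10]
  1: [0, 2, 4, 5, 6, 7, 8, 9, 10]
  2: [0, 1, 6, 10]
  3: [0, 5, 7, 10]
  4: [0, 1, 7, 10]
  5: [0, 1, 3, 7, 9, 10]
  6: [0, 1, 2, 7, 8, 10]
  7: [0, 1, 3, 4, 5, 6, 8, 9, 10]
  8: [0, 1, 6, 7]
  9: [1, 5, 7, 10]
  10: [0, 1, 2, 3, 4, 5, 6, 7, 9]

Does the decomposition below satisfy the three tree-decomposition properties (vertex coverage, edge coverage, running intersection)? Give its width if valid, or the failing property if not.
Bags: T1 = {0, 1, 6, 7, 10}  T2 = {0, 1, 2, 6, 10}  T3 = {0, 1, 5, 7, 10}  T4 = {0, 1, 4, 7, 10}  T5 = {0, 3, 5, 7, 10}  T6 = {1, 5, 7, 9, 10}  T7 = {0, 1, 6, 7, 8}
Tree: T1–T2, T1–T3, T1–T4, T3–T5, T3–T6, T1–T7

Checking the three conditions: (i) the bags cover all of {0, 1, 2, 3, 4, 5, 6, 7, 8, 9, 10}; (ii) for each edge, some bag contains both endpoints; (iii) the bags containing any fixed vertex form a subtree. All hold, so the decomposition is valid with width 5 − 1 = 4.

Yes; width 4.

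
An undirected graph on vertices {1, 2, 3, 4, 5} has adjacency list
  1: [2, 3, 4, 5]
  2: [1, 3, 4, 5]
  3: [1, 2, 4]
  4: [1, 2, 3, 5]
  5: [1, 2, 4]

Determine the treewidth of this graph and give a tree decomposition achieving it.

The largest bag has 4 vertices, giving width 3; this decomposition certifies tw(G) ≤ 3. On the other hand G contains the 4-clique {1, 2, 3, 4}. A clique must lie in a single bag of any decomposition, so no decomposition can have width below 3. Hence tw(G) = 3 exactly.

Treewidth 3.
Bags: B1 = {1, 2, 4, 5}  B2 = {1, 2, 3, 4}
Tree: B1–B2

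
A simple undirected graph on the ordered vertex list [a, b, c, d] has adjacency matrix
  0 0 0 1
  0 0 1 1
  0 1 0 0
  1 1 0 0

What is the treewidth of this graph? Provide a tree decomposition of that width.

Treewidth 1.
Bags: B1 = {b, c}  B2 = {b, d}  B3 = {a, d}
Tree: B1–B2, B2–B3

Every bag has size at most 2, so the width is 2 − 1 = 1 and tw(G) ≤ 1. Any graph with an edge has treewidth ≥ 1, and G has the edge c–b. Combining the bounds, tw(G) = 1.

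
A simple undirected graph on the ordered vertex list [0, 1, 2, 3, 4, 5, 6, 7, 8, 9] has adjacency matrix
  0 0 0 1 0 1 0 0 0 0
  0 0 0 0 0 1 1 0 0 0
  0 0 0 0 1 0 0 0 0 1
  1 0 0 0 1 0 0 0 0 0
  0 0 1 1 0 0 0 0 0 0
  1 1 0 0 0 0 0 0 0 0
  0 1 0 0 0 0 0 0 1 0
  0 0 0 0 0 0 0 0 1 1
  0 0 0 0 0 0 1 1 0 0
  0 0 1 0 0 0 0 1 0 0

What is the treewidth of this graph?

A width-2 tree decomposition is:
Bags: B1 = {2, 4, 9}  B2 = {3, 4, 9}  B3 = {0, 3, 9}  B4 = {0, 5, 9}  B5 = {1, 5, 9}  B6 = {1, 6, 9}  B7 = {6, 8, 9}  B8 = {7, 8, 9}
Tree: B1–B2, B2–B3, B3–B4, B4–B5, B5–B6, B6–B7, B7–B8
The largest bag has 3 vertices, giving width 2; this decomposition certifies tw(G) ≤ 2. Since 9–2–4–3–0–5–1–6–8–7–9 is a cycle in G, G is not acyclic. Forests are exactly the graphs of treewidth ≤ 1, so tw(G) ≥ 2. Hence tw(G) = 2 exactly.

2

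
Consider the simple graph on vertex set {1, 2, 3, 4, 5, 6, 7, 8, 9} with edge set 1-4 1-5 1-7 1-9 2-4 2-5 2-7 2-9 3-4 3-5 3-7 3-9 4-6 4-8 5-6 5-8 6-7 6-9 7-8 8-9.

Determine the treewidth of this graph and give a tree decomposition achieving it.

Every bag has size at most 5, so the width is 5 − 1 = 4 and tw(G) ≤ 4. For the lower bound: the 5 vertex sets {1,9}, {5,8}, {6,7}, {4}, {3} are disjoint, each induces a connected subgraph, and every pair is joined by at least one edge of G. Contracting each set to a single vertex therefore yields K_{5} as a minor, and since treewidth is minor-monotone, tw(G) ≥ tw(K_{5}) = 4. Combining the bounds, tw(G) = 4.

Treewidth 4.
One optimal decomposition is:
Bags: B1 = {1, 4, 5, 7, 9}  B2 = {4, 5, 7, 8, 9}  B3 = {4, 5, 6, 7, 9}  B4 = {3, 4, 5, 7, 9}  B5 = {2, 4, 5, 7, 9}
Tree: B1–B2, B2–B3, B3–B4, B4–B5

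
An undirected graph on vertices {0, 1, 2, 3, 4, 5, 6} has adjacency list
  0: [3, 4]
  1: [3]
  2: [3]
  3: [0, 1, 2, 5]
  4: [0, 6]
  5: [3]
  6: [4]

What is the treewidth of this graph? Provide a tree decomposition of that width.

Treewidth 1.
Bags: B1 = {0, 3}  B2 = {1, 3}  B3 = {2, 3}  B4 = {0, 4}  B5 = {3, 5}  B6 = {4, 6}
Tree: B1–B2, B1–B3, B1–B4, B1–B5, B4–B6

The largest bag has 2 vertices, giving width 1; this decomposition certifies tw(G) ≤ 1. Any graph with an edge has treewidth ≥ 1, and G has the edge 0–3. The upper and lower bounds meet at 1, so that is the treewidth.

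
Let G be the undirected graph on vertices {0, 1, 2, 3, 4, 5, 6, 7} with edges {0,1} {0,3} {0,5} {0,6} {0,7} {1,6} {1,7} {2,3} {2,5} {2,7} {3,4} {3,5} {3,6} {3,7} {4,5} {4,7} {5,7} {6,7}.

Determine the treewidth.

A width-3 tree decomposition is:
Bags: B1 = {2, 3, 5, 7}  B2 = {0, 3, 5, 7}  B3 = {0, 3, 6, 7}  B4 = {0, 1, 6, 7}  B5 = {3, 4, 5, 7}
Tree: B1–B2, B2–B3, B3–B4, B2–B5
The largest bag has 4 vertices, giving width 3; this decomposition certifies tw(G) ≤ 3. Conversely, {0, 1, 6, 7} is a clique of size 4, and the vertices of any clique must share a bag in every tree decomposition; so some bag has ≥ 4 vertices and tw(G) ≥ 3. Therefore the treewidth is 3.

3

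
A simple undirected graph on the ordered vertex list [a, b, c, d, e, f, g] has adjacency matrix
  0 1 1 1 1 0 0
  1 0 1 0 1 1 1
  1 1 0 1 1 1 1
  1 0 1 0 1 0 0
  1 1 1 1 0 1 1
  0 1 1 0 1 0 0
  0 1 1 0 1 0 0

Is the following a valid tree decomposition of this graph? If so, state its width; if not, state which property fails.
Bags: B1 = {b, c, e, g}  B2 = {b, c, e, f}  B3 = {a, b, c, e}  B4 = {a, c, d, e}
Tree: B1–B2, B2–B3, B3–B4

Yes; width 3.

Checking the three conditions: (i) the bags cover all of {a, b, c, d, e, f, g}; (ii) for each edge, some bag contains both endpoints; (iii) the bags containing any fixed vertex form a subtree. All hold, so the decomposition is valid with width 4 − 1 = 3.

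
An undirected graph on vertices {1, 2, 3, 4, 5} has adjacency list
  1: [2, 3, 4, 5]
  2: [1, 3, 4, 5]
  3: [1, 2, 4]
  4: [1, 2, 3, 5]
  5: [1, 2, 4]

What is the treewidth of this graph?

A width-3 tree decomposition is:
Bags: B1 = {1, 2, 4, 5}  B2 = {1, 2, 3, 4}
Tree: B1–B2
Every bag has size at most 4, so the width is 4 − 1 = 3 and tw(G) ≤ 3. On the other hand G contains the 4-clique {1, 2, 3, 4}. A clique must lie in a single bag of any decomposition, so no decomposition can have width below 3. The upper and lower bounds meet at 3, so that is the treewidth.

3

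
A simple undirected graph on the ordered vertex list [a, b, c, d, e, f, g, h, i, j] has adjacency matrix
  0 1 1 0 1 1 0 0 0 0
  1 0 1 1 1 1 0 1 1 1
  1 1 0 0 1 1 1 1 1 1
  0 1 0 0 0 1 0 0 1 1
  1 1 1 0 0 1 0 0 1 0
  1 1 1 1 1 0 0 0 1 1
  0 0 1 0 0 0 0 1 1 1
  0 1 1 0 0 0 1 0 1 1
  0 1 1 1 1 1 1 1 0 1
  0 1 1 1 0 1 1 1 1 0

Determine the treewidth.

A width-4 tree decomposition is:
Bags: B1 = {b, c, e, f, i}  B2 = {b, c, f, i, j}  B3 = {b, c, h, i, j}  B4 = {a, b, c, e, f}  B5 = {c, g, h, i, j}  B6 = {b, d, f, i, j}
Tree: B1–B2, B2–B3, B1–B4, B3–B5, B2–B6
Each bag holds 5 vertices, so the decomposition has width 4, which upper-bounds the treewidth. On the other hand G contains the 5-clique {c, g, h, i, j}. A clique must lie in a single bag of any decomposition, so no decomposition can have width below 4. Therefore the treewidth is 4.

4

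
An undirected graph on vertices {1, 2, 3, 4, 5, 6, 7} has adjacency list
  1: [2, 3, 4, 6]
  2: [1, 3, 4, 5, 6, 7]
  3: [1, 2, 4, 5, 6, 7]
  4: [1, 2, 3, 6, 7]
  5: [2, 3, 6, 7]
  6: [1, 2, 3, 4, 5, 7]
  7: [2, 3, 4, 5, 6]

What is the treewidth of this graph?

4

A width-4 tree decomposition is:
Bags: B1 = {1, 2, 3, 4, 6}  B2 = {2, 3, 4, 6, 7}  B3 = {2, 3, 5, 6, 7}
Tree: B1–B2, B2–B3
Each bag holds 5 vertices, so the decomposition has width 4, which upper-bounds the treewidth. For the lower bound, the 5 vertices {1, 2, 3, 4, 6} are pairwise adjacent, and any tree decomposition puts a clique entirely inside one bag — forcing width ≥ 4. Therefore the treewidth is 4.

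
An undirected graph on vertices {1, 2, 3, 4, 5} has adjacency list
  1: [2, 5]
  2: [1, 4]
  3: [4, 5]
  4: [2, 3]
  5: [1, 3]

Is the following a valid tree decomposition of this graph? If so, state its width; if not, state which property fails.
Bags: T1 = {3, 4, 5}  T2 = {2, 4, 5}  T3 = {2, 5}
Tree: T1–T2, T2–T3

No — vertex 1 appears in no bag.

A tree decomposition must satisfy three properties: every vertex lies in some bag; for every edge, both endpoints lie together in some bag; and for every vertex, the bags containing it form a connected subtree. Here vertex 1 appears in no bag, so the decomposition is invalid.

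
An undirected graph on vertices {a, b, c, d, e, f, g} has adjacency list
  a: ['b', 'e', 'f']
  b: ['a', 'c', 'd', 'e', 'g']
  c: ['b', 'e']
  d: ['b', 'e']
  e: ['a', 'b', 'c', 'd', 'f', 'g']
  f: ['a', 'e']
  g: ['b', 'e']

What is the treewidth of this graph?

A width-2 tree decomposition is:
Bags: B1 = {a, b, e}  B2 = {b, e, g}  B3 = {a, e, f}  B4 = {b, c, e}  B5 = {b, d, e}
Tree: B1–B2, B1–B3, B1–B4, B2–B5
Each bag holds 3 vertices, so the decomposition has width 2, which upper-bounds the treewidth. On the other hand G contains the 3-clique {a, e, f}. A clique must lie in a single bag of any decomposition, so no decomposition can have width below 2. Hence tw(G) = 2 exactly.

2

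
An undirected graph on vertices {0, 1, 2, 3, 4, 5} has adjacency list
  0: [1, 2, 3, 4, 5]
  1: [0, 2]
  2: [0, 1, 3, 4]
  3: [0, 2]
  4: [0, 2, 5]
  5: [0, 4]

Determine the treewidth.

A width-2 tree decomposition is:
Bags: B1 = {0, 4, 5}  B2 = {0, 2, 4}  B3 = {0, 2, 3}  B4 = {0, 1, 2}
Tree: B1–B2, B2–B3, B2–B4
Each bag holds 3 vertices, so the decomposition has width 2, which upper-bounds the treewidth. For the lower bound, the 3 vertices {0, 1, 2} are pairwise adjacent, and any tree decomposition puts a clique entirely inside one bag — forcing width ≥ 2. Combining the bounds, tw(G) = 2.

2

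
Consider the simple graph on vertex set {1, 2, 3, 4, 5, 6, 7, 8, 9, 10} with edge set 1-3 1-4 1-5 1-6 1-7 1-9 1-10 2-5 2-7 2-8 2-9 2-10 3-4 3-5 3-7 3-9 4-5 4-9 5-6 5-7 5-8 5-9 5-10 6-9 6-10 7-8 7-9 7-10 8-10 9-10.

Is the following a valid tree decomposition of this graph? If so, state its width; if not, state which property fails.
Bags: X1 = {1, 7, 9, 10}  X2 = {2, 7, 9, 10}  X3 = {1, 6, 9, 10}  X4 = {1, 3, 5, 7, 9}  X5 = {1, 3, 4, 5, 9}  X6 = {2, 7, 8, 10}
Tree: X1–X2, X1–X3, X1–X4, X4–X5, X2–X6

No — edge (5,10) lies in no bag.

A tree decomposition must satisfy three properties: every vertex lies in some bag; for every edge, both endpoints lie together in some bag; and for every vertex, the bags containing it form a connected subtree. Here edge (5,10) lies in no bag, so the decomposition is invalid.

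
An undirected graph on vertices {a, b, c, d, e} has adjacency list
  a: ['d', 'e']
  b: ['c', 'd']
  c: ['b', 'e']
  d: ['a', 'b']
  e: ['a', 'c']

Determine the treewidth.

A width-2 tree decomposition is:
Bags: B1 = {a, b, d}  B2 = {a, b, c}  B3 = {a, c, e}
Tree: B1–B2, B2–B3
Every bag has size at most 3, so the width is 3 − 1 = 2 and tw(G) ≤ 2. Since a–d–b–c–e–a is a cycle in G, G is not acyclic. Forests are exactly the graphs of treewidth ≤ 1, so tw(G) ≥ 2. Therefore the treewidth is 2.

2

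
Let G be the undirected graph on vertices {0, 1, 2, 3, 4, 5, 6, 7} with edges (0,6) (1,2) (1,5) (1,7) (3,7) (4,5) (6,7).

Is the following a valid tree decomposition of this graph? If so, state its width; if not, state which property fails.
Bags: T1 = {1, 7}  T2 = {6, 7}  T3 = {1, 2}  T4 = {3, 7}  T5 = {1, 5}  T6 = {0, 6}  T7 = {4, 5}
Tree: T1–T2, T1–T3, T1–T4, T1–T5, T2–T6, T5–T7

Yes; width 1.

Checking the three conditions: (i) the bags cover all of {0, 1, 2, 3, 4, 5, 6, 7}; (ii) for each edge, some bag contains both endpoints; (iii) the bags containing any fixed vertex form a subtree. All hold, so the decomposition is valid with width 2 − 1 = 1.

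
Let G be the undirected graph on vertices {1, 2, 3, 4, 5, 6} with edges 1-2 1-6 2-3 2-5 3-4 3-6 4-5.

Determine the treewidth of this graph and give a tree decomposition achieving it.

Treewidth 2.
One optimal decomposition is:
Bags: B1 = {2, 4, 5}  B2 = {2, 3, 4}  B3 = {1, 2, 3}  B4 = {1, 3, 6}
Tree: B1–B2, B2–B3, B3–B4

The largest bag has 3 vertices, giving width 2; this decomposition certifies tw(G) ≤ 2. Since 5–4–3–2–5 is a cycle in G, G is not acyclic. Forests are exactly the graphs of treewidth ≤ 1, so tw(G) ≥ 2. Hence tw(G) = 2 exactly.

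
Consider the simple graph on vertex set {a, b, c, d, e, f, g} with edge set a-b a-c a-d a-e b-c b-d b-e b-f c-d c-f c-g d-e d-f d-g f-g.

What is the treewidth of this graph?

3

A width-3 tree decomposition is:
Bags: B1 = {a, b, c, d}  B2 = {a, b, d, e}  B3 = {b, c, d, f}  B4 = {c, d, f, g}
Tree: B1–B2, B1–B3, B3–B4
The largest bag has 4 vertices, giving width 3; this decomposition certifies tw(G) ≤ 3. On the other hand G contains the 4-clique {c, d, f, g}. A clique must lie in a single bag of any decomposition, so no decomposition can have width below 3. Therefore the treewidth is 3.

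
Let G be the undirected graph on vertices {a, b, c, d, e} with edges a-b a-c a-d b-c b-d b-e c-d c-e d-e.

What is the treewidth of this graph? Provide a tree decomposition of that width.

Treewidth 3.
Bags: B1 = {b, c, d, e}  B2 = {a, b, c, d}
Tree: B1–B2

Each bag holds 4 vertices, so the decomposition has width 3, which upper-bounds the treewidth. For the lower bound, the 4 vertices {b, c, d, e} are pairwise adjacent, and any tree decomposition puts a clique entirely inside one bag — forcing width ≥ 3. Therefore the treewidth is 3.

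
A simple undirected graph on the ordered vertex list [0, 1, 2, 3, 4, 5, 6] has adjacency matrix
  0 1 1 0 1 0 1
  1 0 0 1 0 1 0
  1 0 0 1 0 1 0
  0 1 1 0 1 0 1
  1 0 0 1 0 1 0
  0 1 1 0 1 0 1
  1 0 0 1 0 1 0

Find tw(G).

3

A width-3 tree decomposition is:
Bags: B1 = {0, 2, 3, 5}  B2 = {0, 1, 3, 5}  B3 = {0, 3, 4, 5}  B4 = {0, 3, 5, 6}
Tree: B1–B2, B2–B3, B3–B4
Every bag has size at most 4, so the width is 4 − 1 = 3 and tw(G) ≤ 3. For the lower bound: the 4 vertex sets {2,3}, {1,5}, {0}, {4} are disjoint, each induces a connected subgraph, and every pair is joined by at least one edge of G. Contracting each set to a single vertex therefore yields K_{4} as a minor, and since treewidth is minor-monotone, tw(G) ≥ tw(K_{4}) = 3. The upper and lower bounds meet at 3, so that is the treewidth.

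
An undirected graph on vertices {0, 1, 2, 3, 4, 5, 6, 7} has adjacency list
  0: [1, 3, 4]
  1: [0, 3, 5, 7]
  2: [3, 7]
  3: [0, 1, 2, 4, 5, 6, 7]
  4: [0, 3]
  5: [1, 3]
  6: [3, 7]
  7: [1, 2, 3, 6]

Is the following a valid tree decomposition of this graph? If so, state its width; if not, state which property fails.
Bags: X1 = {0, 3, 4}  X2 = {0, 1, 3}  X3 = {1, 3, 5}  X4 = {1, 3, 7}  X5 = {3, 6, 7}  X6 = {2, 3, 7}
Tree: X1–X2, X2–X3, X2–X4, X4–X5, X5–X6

Every vertex of G appears in some bag (union = {0, 1, 2, 3, 4, 5, 6, 7}); every edge is covered by a bag; and for each vertex v the set of bags containing v is connected in the bag tree. The decomposition is therefore valid. The largest bag has 3 vertices, so the width is 2.

Yes; width 2.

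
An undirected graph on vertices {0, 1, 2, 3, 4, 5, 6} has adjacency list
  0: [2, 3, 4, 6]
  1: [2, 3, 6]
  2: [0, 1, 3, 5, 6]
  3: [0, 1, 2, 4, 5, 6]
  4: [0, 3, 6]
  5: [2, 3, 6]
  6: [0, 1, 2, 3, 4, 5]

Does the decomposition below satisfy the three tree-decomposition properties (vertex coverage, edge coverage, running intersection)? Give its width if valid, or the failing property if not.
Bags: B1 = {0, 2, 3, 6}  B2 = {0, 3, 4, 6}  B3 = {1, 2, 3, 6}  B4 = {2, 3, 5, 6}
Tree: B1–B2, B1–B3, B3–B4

Yes; width 3.

Every vertex of G appears in some bag (union = {0, 1, 2, 3, 4, 5, 6}); every edge is covered by a bag; and for each vertex v the set of bags containing v is connected in the bag tree. The decomposition is therefore valid. The largest bag has 4 vertices, so the width is 3.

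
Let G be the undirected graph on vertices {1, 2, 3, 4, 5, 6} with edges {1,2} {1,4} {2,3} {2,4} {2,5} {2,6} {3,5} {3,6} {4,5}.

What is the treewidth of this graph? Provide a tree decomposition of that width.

Treewidth 2.
One optimal decomposition is:
Bags: B1 = {2, 4, 5}  B2 = {1, 2, 4}  B3 = {2, 3, 5}  B4 = {2, 3, 6}
Tree: B1–B2, B1–B3, B3–B4

The largest bag has 3 vertices, giving width 2; this decomposition certifies tw(G) ≤ 2. Conversely, {1, 2, 4} is a clique of size 3, and the vertices of any clique must share a bag in every tree decomposition; so some bag has ≥ 3 vertices and tw(G) ≥ 2. Therefore the treewidth is 2.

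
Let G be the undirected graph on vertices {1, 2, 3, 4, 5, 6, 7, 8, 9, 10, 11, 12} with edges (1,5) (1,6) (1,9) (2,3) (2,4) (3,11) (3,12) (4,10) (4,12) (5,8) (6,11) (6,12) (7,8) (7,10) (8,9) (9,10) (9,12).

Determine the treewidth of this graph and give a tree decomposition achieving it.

Every bag has size at most 4, so the width is 4 − 1 = 3 and tw(G) ≤ 3. For the lower bound: the 4 vertex sets {2,3,11}, {4}, {12}, {1,6,9,10} are disjoint, each induces a connected subgraph, and every pair is joined by at least one edge of G. Contracting each set to a single vertex therefore yields K_{4} as a minor, and since treewidth is minor-monotone, tw(G) ≥ tw(K_{4}) = 3. Combining the bounds, tw(G) = 3.

Treewidth 3.
One optimal decomposition is:
Bags: B1 = {2, 3, 4, 11}  B2 = {3, 4, 11, 12}  B3 = {4, 6, 11, 12}  B4 = {4, 6, 10, 12}  B5 = {6, 9, 10, 12}  B6 = {1, 6, 9, 10}  B7 = {1, 7, 9, 10}  B8 = {1, 7, 8, 9}  B9 = {1, 5, 7, 8}
Tree: B1–B2, B2–B3, B3–B4, B4–B5, B5–B6, B6–B7, B7–B8, B8–B9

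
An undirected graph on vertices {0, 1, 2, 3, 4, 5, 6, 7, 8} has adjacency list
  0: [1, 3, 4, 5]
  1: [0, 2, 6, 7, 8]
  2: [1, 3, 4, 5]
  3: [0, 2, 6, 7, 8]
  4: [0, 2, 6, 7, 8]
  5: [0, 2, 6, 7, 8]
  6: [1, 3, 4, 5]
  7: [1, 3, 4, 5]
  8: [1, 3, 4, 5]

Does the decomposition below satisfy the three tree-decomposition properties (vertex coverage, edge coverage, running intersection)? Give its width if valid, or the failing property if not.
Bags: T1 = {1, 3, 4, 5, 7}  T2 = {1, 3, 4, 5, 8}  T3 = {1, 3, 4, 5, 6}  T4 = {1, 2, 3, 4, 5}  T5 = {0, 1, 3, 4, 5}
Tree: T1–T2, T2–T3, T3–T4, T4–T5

Vertex coverage: the bags together contain {0, 1, 2, 3, 4, 5, 6, 7, 8}, the full vertex set. Edge coverage: each edge of G has both endpoints in at least one bag. Running intersection: for every vertex, the bags containing it form a connected subtree. All three properties hold, so this is a valid tree decomposition of width max|bag| − 1 = 4, and hence tw(G) ≤ 4.

Yes; width 4.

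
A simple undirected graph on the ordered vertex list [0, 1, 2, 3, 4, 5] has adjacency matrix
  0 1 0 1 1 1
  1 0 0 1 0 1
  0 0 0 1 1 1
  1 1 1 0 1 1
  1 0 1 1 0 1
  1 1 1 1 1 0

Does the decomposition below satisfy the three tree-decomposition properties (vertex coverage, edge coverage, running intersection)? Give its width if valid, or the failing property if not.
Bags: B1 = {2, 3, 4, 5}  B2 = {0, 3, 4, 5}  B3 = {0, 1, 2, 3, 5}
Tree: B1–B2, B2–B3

No — bags containing vertex 2 are not connected in the tree.

A tree decomposition must satisfy three properties: every vertex lies in some bag; for every edge, both endpoints lie together in some bag; and for every vertex, the bags containing it form a connected subtree. Here bags containing vertex 2 are not connected in the tree, so the decomposition is invalid.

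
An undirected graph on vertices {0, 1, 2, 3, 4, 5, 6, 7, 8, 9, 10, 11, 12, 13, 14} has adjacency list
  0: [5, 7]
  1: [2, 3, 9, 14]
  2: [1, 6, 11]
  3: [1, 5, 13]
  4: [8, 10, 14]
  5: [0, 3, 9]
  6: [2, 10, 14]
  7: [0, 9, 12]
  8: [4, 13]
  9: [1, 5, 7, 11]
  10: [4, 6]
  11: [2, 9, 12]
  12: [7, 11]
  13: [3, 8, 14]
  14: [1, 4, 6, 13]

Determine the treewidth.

3

A width-3 tree decomposition is:
Bags: B1 = {4, 8, 10, 13}  B2 = {4, 10, 13, 14}  B3 = {6, 10, 13, 14}  B4 = {3, 6, 13, 14}  B5 = {1, 3, 6, 14}  B6 = {1, 2, 3, 6}  B7 = {1, 2, 3, 5}  B8 = {1, 2, 5, 9}  B9 = {2, 5, 9, 11}  B10 = {0, 5, 9, 11}  B11 = {0, 7, 9, 11}  B12 = {0, 7, 11, 12}
Tree: B1–B2, B2–B3, B3–B4, B4–B5, B5–B6, B6–B7, B7–B8, B8–B9, B9–B10, B10–B11, B11–B12
Each bag holds 4 vertices, so the decomposition has width 3, which upper-bounds the treewidth. For the lower bound: the 4 vertex sets {4,8,10}, {13}, {14}, {1,2,3,6} are disjoint, each induces a connected subgraph, and every pair is joined by at least one edge of G. Contracting each set to a single vertex therefore yields K_{4} as a minor, and since treewidth is minor-monotone, tw(G) ≥ tw(K_{4}) = 3. Hence tw(G) = 3 exactly.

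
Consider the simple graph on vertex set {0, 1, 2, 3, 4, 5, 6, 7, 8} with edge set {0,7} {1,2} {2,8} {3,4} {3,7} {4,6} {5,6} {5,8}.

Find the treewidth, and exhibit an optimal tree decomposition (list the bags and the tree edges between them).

Each bag holds 2 vertices, so the decomposition has width 1, which upper-bounds the treewidth. Since G has at least one edge (e.g. 0–7), it is not an edgeless graph, so tw(G) ≥ 1. Therefore the treewidth is 1.

Treewidth 1.
One optimal decomposition is:
Bags: B1 = {0, 7}  B2 = {3, 7}  B3 = {3, 4}  B4 = {4, 6}  B5 = {5, 6}  B6 = {5, 8}  B7 = {2, 8}  B8 = {1, 2}
Tree: B1–B2, B2–B3, B3–B4, B4–B5, B5–B6, B6–B7, B7–B8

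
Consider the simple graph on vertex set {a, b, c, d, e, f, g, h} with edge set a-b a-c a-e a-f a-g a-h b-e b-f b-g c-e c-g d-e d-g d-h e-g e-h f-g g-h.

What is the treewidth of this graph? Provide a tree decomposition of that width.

Treewidth 3.
Bags: B1 = {a, b, e, g}  B2 = {a, e, g, h}  B3 = {a, c, e, g}  B4 = {a, b, f, g}  B5 = {d, e, g, h}
Tree: B1–B2, B2–B3, B1–B4, B2–B5

The largest bag has 4 vertices, giving width 3; this decomposition certifies tw(G) ≤ 3. For the lower bound, the 4 vertices {d, e, g, h} are pairwise adjacent, and any tree decomposition puts a clique entirely inside one bag — forcing width ≥ 3. Combining the bounds, tw(G) = 3.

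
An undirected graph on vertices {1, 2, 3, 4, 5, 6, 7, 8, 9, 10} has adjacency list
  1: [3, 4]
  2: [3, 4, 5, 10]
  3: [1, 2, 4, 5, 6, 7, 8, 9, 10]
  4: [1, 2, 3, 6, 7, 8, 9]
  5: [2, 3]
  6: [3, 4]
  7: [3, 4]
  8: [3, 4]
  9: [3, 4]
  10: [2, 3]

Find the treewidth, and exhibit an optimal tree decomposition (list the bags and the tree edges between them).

Treewidth 2.
One such decomposition:
Bags: B1 = {1, 3, 4}  B2 = {3, 4, 8}  B3 = {3, 4, 9}  B4 = {2, 3, 4}  B5 = {3, 4, 7}  B6 = {2, 3, 10}  B7 = {2, 3, 5}  B8 = {3, 4, 6}
Tree: B1–B2, B2–B3, B3–B4, B1–B5, B4–B6, B6–B7, B2–B8

The largest bag has 3 vertices, giving width 2; this decomposition certifies tw(G) ≤ 2. On the other hand G contains the 3-clique {2, 3, 10}. A clique must lie in a single bag of any decomposition, so no decomposition can have width below 2. Therefore the treewidth is 2.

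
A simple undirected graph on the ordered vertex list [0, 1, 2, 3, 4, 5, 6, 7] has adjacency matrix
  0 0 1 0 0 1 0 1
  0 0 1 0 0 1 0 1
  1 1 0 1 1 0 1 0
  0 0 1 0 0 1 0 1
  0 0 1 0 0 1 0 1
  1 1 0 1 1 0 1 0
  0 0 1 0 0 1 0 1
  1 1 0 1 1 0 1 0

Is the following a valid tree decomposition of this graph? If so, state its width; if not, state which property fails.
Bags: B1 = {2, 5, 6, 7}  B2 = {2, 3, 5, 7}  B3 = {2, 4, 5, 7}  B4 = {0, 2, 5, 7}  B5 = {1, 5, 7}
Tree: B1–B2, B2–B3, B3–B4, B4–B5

No — edge (2,1) lies in no bag.

A tree decomposition must satisfy three properties: every vertex lies in some bag; for every edge, both endpoints lie together in some bag; and for every vertex, the bags containing it form a connected subtree. Here edge (2,1) lies in no bag, so the decomposition is invalid.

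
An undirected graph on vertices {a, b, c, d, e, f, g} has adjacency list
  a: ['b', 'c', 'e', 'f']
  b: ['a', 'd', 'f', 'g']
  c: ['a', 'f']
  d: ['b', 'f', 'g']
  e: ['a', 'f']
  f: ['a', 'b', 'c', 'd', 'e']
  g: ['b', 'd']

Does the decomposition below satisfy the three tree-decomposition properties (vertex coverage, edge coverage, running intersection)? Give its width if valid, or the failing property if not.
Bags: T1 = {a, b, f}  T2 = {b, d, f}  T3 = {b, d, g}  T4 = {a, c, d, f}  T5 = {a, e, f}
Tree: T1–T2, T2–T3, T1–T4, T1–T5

A tree decomposition must satisfy three properties: every vertex lies in some bag; for every edge, both endpoints lie together in some bag; and for every vertex, the bags containing it form a connected subtree. Here bags containing vertex d are not connected in the tree, so the decomposition is invalid.

No — bags containing vertex d are not connected in the tree.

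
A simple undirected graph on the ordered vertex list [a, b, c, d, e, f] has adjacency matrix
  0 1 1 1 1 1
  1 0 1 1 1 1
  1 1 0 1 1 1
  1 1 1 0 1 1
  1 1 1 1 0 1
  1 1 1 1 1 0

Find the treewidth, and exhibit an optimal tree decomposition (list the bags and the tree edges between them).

Treewidth 5.
One optimal decomposition is:
Bags: B1 = {a, b, c, d, e, f}
Tree: (single bag)

With just one bag of size 6, the width is 6 − 1 = 5, so tw(G) ≤ 5. For the lower bound, the 6 vertices {a, b, c, d, e, f} are pairwise adjacent, and any tree decomposition puts a clique entirely inside one bag — forcing width ≥ 5. The upper and lower bounds meet at 5, so that is the treewidth.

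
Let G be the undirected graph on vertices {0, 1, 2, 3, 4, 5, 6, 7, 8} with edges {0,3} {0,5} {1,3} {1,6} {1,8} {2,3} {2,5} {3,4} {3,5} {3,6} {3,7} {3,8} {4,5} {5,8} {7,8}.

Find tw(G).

2

A width-2 tree decomposition is:
Bags: B1 = {3, 5, 8}  B2 = {3, 7, 8}  B3 = {3, 4, 5}  B4 = {1, 3, 8}  B5 = {0, 3, 5}  B6 = {1, 3, 6}  B7 = {2, 3, 5}
Tree: B1–B2, B1–B3, B1–B4, B3–B5, B4–B6, B5–B7
Each bag holds 3 vertices, so the decomposition has width 2, which upper-bounds the treewidth. For the lower bound, the 3 vertices {1, 3, 8} are pairwise adjacent, and any tree decomposition puts a clique entirely inside one bag — forcing width ≥ 2. Therefore the treewidth is 2.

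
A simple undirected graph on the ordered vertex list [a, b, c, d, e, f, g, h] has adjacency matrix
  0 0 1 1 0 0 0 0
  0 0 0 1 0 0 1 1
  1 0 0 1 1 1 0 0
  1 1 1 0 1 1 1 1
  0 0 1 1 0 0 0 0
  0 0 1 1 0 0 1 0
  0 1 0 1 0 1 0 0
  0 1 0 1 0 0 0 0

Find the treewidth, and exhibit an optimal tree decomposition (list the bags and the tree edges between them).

The largest bag has 3 vertices, giving width 2; this decomposition certifies tw(G) ≤ 2. On the other hand G contains the 3-clique {d, f, g}. A clique must lie in a single bag of any decomposition, so no decomposition can have width below 2. Hence tw(G) = 2 exactly.

Treewidth 2.
One optimal decomposition is:
Bags: B1 = {c, d, f}  B2 = {d, f, g}  B3 = {a, c, d}  B4 = {c, d, e}  B5 = {b, d, g}  B6 = {b, d, h}
Tree: B1–B2, B1–B3, B3–B4, B2–B5, B5–B6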